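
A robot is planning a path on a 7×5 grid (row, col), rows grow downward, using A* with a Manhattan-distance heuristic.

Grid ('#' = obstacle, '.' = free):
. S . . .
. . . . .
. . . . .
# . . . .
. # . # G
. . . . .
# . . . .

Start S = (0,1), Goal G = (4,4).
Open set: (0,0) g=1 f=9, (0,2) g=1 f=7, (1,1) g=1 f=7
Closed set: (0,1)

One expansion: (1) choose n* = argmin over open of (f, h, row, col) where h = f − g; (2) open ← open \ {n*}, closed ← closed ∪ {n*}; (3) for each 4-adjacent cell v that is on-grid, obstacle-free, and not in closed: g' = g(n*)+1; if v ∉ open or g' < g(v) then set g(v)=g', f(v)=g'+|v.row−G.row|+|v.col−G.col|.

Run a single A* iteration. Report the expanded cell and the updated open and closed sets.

expanded=(0,2); open=[(0,0) g=1 f=9, (0,3) g=2 f=7, (1,1) g=1 f=7, (1,2) g=2 f=7]; closed=[(0,1), (0,2)]

step 1: expand (0,2) (f=7, h=6) → closed; open now [(0,0) g=1 f=9, (0,3) g=2 f=7, (1,1) g=1 f=7, (1,2) g=2 f=7]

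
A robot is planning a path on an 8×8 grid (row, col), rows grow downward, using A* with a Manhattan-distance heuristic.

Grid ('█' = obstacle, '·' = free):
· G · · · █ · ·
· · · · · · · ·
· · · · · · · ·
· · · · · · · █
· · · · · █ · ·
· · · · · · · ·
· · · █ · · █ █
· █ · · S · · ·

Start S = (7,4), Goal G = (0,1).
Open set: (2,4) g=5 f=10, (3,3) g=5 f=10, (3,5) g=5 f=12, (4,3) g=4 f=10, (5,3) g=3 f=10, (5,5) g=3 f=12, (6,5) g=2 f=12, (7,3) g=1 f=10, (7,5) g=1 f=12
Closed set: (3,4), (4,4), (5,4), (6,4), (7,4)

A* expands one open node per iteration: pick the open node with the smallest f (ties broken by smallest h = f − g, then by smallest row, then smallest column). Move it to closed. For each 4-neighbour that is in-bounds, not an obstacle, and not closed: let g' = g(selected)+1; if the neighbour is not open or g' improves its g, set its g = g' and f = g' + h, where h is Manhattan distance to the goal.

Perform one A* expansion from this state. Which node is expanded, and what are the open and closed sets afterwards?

expanded=(2,4); open=[(1,4) g=6 f=10, (2,3) g=6 f=10, (2,5) g=6 f=12, (3,3) g=5 f=10, (3,5) g=5 f=12, (4,3) g=4 f=10, (5,3) g=3 f=10, (5,5) g=3 f=12, (6,5) g=2 f=12, (7,3) g=1 f=10, (7,5) g=1 f=12]; closed=[(2,4), (3,4), (4,4), (5,4), (6,4), (7,4)]

step 1: expand (2,4) (f=10, h=5) → closed; open now [(1,4) g=6 f=10, (2,3) g=6 f=10, (2,5) g=6 f=12, (3,3) g=5 f=10, (3,5) g=5 f=12, (4,3) g=4 f=10, (5,3) g=3 f=10, (5,5) g=3 f=12, (6,5) g=2 f=12, (7,3) g=1 f=10, (7,5) g=1 f=12]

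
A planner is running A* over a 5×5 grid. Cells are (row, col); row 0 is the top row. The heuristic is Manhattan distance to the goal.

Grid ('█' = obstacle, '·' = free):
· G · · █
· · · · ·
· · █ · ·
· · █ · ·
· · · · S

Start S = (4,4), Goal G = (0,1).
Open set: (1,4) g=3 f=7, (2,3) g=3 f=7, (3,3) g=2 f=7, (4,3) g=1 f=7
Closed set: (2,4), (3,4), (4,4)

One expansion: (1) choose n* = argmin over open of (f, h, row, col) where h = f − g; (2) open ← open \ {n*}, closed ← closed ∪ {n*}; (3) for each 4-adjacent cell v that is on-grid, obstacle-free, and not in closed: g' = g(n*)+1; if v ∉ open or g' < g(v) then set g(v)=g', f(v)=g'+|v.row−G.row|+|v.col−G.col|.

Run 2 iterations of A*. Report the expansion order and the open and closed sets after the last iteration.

step 1: expand (1,4) (f=7, h=4) → closed; open now [(1,3) g=4 f=7, (2,3) g=3 f=7, (3,3) g=2 f=7, (4,3) g=1 f=7]
step 2: expand (1,3) (f=7, h=3) → closed; open now [(0,3) g=5 f=7, (1,2) g=5 f=7, (2,3) g=3 f=7, (3,3) g=2 f=7, (4,3) g=1 f=7]

order=[(1,4) → (1,3)]; open=[(0,3) g=5 f=7, (1,2) g=5 f=7, (2,3) g=3 f=7, (3,3) g=2 f=7, (4,3) g=1 f=7]; closed=[(1,3), (1,4), (2,4), (3,4), (4,4)]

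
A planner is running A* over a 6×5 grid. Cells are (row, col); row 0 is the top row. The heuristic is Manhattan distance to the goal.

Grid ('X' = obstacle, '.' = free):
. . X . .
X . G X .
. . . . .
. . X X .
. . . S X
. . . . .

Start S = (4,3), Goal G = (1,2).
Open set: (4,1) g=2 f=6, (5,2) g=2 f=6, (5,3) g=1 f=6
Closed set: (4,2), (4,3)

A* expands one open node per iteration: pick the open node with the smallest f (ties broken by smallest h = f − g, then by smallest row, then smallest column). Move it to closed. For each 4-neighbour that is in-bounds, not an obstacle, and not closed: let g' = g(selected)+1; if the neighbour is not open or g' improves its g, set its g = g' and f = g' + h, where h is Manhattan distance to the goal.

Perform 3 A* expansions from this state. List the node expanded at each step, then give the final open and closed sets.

step 1: expand (4,1) (f=6, h=4) → closed; open now [(3,1) g=3 f=6, (4,0) g=3 f=8, (5,1) g=3 f=8, (5,2) g=2 f=6, (5,3) g=1 f=6]
step 2: expand (3,1) (f=6, h=3) → closed; open now [(2,1) g=4 f=6, (3,0) g=4 f=8, (4,0) g=3 f=8, (5,1) g=3 f=8, (5,2) g=2 f=6, (5,3) g=1 f=6]
step 3: expand (2,1) (f=6, h=2) → closed; open now [(1,1) g=5 f=6, (2,0) g=5 f=8, (2,2) g=5 f=6, (3,0) g=4 f=8, (4,0) g=3 f=8, (5,1) g=3 f=8, (5,2) g=2 f=6, (5,3) g=1 f=6]

order=[(4,1) → (3,1) → (2,1)]; open=[(1,1) g=5 f=6, (2,0) g=5 f=8, (2,2) g=5 f=6, (3,0) g=4 f=8, (4,0) g=3 f=8, (5,1) g=3 f=8, (5,2) g=2 f=6, (5,3) g=1 f=6]; closed=[(2,1), (3,1), (4,1), (4,2), (4,3)]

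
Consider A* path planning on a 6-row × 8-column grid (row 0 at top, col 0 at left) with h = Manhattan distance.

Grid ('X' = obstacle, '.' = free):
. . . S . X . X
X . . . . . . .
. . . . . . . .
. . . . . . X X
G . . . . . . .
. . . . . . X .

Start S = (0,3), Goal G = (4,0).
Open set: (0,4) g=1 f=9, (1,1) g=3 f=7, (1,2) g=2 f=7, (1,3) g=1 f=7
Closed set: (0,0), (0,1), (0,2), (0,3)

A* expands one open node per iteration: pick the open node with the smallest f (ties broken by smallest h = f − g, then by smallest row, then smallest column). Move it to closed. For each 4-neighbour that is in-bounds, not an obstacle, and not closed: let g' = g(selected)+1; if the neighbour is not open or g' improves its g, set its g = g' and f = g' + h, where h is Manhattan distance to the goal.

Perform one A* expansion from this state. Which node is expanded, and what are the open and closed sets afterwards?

step 1: expand (1,1) (f=7, h=4) → closed; open now [(0,4) g=1 f=9, (1,2) g=2 f=7, (1,3) g=1 f=7, (2,1) g=4 f=7]

expanded=(1,1); open=[(0,4) g=1 f=9, (1,2) g=2 f=7, (1,3) g=1 f=7, (2,1) g=4 f=7]; closed=[(0,0), (0,1), (0,2), (0,3), (1,1)]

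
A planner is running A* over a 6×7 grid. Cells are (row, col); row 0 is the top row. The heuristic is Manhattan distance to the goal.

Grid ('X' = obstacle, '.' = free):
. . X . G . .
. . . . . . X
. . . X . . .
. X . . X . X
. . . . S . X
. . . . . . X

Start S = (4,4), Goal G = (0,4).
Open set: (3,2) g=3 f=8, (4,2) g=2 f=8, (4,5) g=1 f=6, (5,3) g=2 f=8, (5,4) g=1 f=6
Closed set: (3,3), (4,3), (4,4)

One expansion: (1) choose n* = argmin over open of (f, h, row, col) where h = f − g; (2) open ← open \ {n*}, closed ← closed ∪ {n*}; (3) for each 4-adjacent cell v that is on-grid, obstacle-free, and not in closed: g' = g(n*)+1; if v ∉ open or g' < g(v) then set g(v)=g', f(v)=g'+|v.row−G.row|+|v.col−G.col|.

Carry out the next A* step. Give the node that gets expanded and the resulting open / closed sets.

expanded=(4,5); open=[(3,2) g=3 f=8, (3,5) g=2 f=6, (4,2) g=2 f=8, (5,3) g=2 f=8, (5,4) g=1 f=6, (5,5) g=2 f=8]; closed=[(3,3), (4,3), (4,4), (4,5)]

step 1: expand (4,5) (f=6, h=5) → closed; open now [(3,2) g=3 f=8, (3,5) g=2 f=6, (4,2) g=2 f=8, (5,3) g=2 f=8, (5,4) g=1 f=6, (5,5) g=2 f=8]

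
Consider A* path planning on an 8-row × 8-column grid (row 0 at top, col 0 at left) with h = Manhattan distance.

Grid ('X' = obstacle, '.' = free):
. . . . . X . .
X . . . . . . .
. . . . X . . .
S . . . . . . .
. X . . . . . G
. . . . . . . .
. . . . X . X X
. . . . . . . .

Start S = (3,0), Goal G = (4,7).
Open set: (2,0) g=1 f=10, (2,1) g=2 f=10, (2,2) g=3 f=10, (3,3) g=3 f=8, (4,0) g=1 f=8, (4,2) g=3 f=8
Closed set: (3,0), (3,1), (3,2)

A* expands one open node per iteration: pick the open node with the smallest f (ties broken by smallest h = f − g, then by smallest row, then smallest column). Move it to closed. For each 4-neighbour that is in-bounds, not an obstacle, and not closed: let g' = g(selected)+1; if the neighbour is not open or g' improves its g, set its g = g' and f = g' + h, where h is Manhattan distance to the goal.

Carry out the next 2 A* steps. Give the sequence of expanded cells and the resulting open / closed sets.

step 1: expand (3,3) (f=8, h=5) → closed; open now [(2,0) g=1 f=10, (2,1) g=2 f=10, (2,2) g=3 f=10, (2,3) g=4 f=10, (3,4) g=4 f=8, (4,0) g=1 f=8, (4,2) g=3 f=8, (4,3) g=4 f=8]
step 2: expand (3,4) (f=8, h=4) → closed; open now [(2,0) g=1 f=10, (2,1) g=2 f=10, (2,2) g=3 f=10, (2,3) g=4 f=10, (3,5) g=5 f=8, (4,0) g=1 f=8, (4,2) g=3 f=8, (4,3) g=4 f=8, (4,4) g=5 f=8]

order=[(3,3) → (3,4)]; open=[(2,0) g=1 f=10, (2,1) g=2 f=10, (2,2) g=3 f=10, (2,3) g=4 f=10, (3,5) g=5 f=8, (4,0) g=1 f=8, (4,2) g=3 f=8, (4,3) g=4 f=8, (4,4) g=5 f=8]; closed=[(3,0), (3,1), (3,2), (3,3), (3,4)]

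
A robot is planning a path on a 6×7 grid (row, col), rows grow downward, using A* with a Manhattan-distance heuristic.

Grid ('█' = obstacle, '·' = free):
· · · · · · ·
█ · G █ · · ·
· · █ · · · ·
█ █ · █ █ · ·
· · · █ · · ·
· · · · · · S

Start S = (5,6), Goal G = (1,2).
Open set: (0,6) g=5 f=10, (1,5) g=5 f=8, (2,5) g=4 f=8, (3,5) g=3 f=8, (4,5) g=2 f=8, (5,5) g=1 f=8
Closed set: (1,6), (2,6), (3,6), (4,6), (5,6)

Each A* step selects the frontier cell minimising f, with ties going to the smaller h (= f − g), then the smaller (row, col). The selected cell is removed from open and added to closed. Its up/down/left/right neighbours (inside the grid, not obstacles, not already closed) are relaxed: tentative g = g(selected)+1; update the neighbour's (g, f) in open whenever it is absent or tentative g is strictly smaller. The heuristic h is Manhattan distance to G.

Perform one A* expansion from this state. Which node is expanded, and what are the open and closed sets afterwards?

expanded=(1,5); open=[(0,5) g=6 f=10, (0,6) g=5 f=10, (1,4) g=6 f=8, (2,5) g=4 f=8, (3,5) g=3 f=8, (4,5) g=2 f=8, (5,5) g=1 f=8]; closed=[(1,5), (1,6), (2,6), (3,6), (4,6), (5,6)]

step 1: expand (1,5) (f=8, h=3) → closed; open now [(0,5) g=6 f=10, (0,6) g=5 f=10, (1,4) g=6 f=8, (2,5) g=4 f=8, (3,5) g=3 f=8, (4,5) g=2 f=8, (5,5) g=1 f=8]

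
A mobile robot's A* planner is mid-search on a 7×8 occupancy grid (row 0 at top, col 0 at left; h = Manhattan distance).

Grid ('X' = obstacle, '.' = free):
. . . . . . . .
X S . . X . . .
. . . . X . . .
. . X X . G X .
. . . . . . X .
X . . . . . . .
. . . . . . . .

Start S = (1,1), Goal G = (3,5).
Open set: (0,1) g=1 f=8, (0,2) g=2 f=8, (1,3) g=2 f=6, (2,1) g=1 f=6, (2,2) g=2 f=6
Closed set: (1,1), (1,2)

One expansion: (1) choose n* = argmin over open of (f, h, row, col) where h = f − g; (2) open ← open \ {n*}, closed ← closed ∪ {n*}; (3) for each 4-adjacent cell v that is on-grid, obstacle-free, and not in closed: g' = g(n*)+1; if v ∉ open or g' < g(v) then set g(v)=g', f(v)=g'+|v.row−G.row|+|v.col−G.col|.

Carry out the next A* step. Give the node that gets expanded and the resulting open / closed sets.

expanded=(1,3); open=[(0,1) g=1 f=8, (0,2) g=2 f=8, (0,3) g=3 f=8, (2,1) g=1 f=6, (2,2) g=2 f=6, (2,3) g=3 f=6]; closed=[(1,1), (1,2), (1,3)]

step 1: expand (1,3) (f=6, h=4) → closed; open now [(0,1) g=1 f=8, (0,2) g=2 f=8, (0,3) g=3 f=8, (2,1) g=1 f=6, (2,2) g=2 f=6, (2,3) g=3 f=6]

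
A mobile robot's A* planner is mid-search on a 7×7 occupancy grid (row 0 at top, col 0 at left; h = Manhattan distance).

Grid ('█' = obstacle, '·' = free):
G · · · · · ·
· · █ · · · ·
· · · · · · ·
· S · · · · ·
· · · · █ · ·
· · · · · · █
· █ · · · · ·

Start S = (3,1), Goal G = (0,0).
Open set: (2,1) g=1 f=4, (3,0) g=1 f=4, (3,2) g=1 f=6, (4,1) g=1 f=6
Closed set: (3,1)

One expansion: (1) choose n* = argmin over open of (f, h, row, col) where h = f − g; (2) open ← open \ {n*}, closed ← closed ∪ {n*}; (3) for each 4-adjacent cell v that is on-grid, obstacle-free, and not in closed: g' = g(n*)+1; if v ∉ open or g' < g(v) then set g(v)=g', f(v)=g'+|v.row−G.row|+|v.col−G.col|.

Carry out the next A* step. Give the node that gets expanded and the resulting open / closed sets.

expanded=(2,1); open=[(1,1) g=2 f=4, (2,0) g=2 f=4, (2,2) g=2 f=6, (3,0) g=1 f=4, (3,2) g=1 f=6, (4,1) g=1 f=6]; closed=[(2,1), (3,1)]

step 1: expand (2,1) (f=4, h=3) → closed; open now [(1,1) g=2 f=4, (2,0) g=2 f=4, (2,2) g=2 f=6, (3,0) g=1 f=4, (3,2) g=1 f=6, (4,1) g=1 f=6]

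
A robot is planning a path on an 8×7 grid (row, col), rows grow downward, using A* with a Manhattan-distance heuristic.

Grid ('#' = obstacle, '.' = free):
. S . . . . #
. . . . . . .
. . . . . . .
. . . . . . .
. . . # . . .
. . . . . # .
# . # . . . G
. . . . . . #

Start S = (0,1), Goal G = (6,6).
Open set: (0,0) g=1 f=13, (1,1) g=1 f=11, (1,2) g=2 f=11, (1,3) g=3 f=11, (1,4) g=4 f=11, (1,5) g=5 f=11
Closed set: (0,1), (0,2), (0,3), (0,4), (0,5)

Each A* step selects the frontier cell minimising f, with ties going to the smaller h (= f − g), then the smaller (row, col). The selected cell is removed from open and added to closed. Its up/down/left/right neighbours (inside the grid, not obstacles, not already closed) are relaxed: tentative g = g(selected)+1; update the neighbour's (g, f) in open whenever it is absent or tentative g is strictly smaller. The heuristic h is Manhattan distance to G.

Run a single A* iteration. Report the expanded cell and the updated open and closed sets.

expanded=(1,5); open=[(0,0) g=1 f=13, (1,1) g=1 f=11, (1,2) g=2 f=11, (1,3) g=3 f=11, (1,4) g=4 f=11, (1,6) g=6 f=11, (2,5) g=6 f=11]; closed=[(0,1), (0,2), (0,3), (0,4), (0,5), (1,5)]

step 1: expand (1,5) (f=11, h=6) → closed; open now [(0,0) g=1 f=13, (1,1) g=1 f=11, (1,2) g=2 f=11, (1,3) g=3 f=11, (1,4) g=4 f=11, (1,6) g=6 f=11, (2,5) g=6 f=11]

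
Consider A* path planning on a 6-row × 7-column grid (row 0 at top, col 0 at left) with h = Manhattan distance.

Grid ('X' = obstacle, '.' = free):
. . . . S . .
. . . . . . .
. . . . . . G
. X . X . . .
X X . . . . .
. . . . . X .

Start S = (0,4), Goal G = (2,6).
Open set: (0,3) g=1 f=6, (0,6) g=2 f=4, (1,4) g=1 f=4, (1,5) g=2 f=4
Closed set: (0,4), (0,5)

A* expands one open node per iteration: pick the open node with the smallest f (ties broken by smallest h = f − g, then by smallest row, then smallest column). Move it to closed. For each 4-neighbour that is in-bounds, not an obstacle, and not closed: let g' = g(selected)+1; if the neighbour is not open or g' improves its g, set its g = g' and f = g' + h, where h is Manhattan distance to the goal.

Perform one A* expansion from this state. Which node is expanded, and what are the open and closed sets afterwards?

step 1: expand (0,6) (f=4, h=2) → closed; open now [(0,3) g=1 f=6, (1,4) g=1 f=4, (1,5) g=2 f=4, (1,6) g=3 f=4]

expanded=(0,6); open=[(0,3) g=1 f=6, (1,4) g=1 f=4, (1,5) g=2 f=4, (1,6) g=3 f=4]; closed=[(0,4), (0,5), (0,6)]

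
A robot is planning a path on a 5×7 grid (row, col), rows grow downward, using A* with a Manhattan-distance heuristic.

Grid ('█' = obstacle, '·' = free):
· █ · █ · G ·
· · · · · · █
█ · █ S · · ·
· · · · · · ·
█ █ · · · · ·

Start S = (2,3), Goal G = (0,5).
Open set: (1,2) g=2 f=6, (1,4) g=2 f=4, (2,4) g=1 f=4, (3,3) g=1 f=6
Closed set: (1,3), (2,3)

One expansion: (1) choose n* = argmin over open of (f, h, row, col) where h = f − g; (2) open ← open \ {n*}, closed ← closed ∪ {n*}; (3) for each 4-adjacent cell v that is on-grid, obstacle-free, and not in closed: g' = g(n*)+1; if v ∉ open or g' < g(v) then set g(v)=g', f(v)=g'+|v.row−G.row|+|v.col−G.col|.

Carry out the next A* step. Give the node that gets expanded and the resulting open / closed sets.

step 1: expand (1,4) (f=4, h=2) → closed; open now [(0,4) g=3 f=4, (1,2) g=2 f=6, (1,5) g=3 f=4, (2,4) g=1 f=4, (3,3) g=1 f=6]

expanded=(1,4); open=[(0,4) g=3 f=4, (1,2) g=2 f=6, (1,5) g=3 f=4, (2,4) g=1 f=4, (3,3) g=1 f=6]; closed=[(1,3), (1,4), (2,3)]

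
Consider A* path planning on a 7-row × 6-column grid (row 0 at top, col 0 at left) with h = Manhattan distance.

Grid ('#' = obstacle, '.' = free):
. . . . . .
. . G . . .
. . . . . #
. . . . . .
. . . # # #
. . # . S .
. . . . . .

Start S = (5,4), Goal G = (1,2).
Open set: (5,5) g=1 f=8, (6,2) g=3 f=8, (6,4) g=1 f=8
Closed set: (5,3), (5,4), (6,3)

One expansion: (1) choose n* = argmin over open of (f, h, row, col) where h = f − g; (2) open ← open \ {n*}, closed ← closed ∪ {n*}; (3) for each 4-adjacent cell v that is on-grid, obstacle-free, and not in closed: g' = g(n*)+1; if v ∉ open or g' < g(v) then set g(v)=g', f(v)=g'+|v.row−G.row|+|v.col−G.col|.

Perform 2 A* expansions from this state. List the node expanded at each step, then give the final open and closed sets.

order=[(6,2) → (5,5)]; open=[(6,1) g=4 f=10, (6,4) g=1 f=8, (6,5) g=2 f=10]; closed=[(5,3), (5,4), (5,5), (6,2), (6,3)]

step 1: expand (6,2) (f=8, h=5) → closed; open now [(5,5) g=1 f=8, (6,1) g=4 f=10, (6,4) g=1 f=8]
step 2: expand (5,5) (f=8, h=7) → closed; open now [(6,1) g=4 f=10, (6,4) g=1 f=8, (6,5) g=2 f=10]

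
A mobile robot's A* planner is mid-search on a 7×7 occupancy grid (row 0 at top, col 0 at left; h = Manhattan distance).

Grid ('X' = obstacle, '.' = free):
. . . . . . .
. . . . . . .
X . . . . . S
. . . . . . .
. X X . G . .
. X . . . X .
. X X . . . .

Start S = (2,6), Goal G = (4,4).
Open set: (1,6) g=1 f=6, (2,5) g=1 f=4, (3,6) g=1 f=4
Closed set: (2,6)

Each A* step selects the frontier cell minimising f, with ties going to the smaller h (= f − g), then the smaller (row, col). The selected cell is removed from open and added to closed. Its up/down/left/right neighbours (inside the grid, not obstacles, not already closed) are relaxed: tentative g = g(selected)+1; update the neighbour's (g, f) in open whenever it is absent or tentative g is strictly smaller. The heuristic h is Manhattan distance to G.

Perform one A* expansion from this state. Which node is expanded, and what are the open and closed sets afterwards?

expanded=(2,5); open=[(1,5) g=2 f=6, (1,6) g=1 f=6, (2,4) g=2 f=4, (3,5) g=2 f=4, (3,6) g=1 f=4]; closed=[(2,5), (2,6)]

step 1: expand (2,5) (f=4, h=3) → closed; open now [(1,5) g=2 f=6, (1,6) g=1 f=6, (2,4) g=2 f=4, (3,5) g=2 f=4, (3,6) g=1 f=4]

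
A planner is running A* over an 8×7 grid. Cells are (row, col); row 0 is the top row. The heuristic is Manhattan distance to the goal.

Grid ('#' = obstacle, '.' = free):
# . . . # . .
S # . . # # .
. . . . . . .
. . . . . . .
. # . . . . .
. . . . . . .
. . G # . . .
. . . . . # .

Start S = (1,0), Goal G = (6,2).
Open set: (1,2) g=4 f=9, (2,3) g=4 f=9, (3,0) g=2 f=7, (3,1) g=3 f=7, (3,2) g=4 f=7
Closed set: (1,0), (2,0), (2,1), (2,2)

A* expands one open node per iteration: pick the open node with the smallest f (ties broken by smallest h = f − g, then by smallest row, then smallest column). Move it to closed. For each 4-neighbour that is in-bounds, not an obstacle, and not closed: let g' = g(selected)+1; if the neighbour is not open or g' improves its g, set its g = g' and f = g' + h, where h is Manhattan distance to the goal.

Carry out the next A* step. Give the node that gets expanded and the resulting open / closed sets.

expanded=(3,2); open=[(1,2) g=4 f=9, (2,3) g=4 f=9, (3,0) g=2 f=7, (3,1) g=3 f=7, (3,3) g=5 f=9, (4,2) g=5 f=7]; closed=[(1,0), (2,0), (2,1), (2,2), (3,2)]

step 1: expand (3,2) (f=7, h=3) → closed; open now [(1,2) g=4 f=9, (2,3) g=4 f=9, (3,0) g=2 f=7, (3,1) g=3 f=7, (3,3) g=5 f=9, (4,2) g=5 f=7]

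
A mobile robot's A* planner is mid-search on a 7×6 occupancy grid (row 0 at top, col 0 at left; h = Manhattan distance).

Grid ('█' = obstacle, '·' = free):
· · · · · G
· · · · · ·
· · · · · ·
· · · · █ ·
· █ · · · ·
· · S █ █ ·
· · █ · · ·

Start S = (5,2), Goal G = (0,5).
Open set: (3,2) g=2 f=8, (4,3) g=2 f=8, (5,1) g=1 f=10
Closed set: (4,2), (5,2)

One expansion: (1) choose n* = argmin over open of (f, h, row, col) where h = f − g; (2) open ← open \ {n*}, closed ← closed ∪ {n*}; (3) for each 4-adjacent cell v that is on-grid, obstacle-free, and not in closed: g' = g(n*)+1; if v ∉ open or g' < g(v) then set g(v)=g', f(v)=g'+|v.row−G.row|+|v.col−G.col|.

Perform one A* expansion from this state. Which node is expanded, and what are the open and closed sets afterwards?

expanded=(3,2); open=[(2,2) g=3 f=8, (3,1) g=3 f=10, (3,3) g=3 f=8, (4,3) g=2 f=8, (5,1) g=1 f=10]; closed=[(3,2), (4,2), (5,2)]

step 1: expand (3,2) (f=8, h=6) → closed; open now [(2,2) g=3 f=8, (3,1) g=3 f=10, (3,3) g=3 f=8, (4,3) g=2 f=8, (5,1) g=1 f=10]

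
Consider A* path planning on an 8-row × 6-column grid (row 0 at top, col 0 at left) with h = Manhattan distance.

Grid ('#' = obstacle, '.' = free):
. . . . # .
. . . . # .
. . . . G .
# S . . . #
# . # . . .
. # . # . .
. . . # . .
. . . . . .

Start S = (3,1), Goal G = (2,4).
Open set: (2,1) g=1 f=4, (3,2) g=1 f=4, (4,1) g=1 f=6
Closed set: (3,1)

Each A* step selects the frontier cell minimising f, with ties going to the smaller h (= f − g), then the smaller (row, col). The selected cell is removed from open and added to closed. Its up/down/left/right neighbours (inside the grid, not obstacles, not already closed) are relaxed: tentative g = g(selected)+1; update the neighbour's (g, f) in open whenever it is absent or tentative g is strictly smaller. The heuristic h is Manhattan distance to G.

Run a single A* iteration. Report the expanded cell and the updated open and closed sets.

expanded=(2,1); open=[(1,1) g=2 f=6, (2,0) g=2 f=6, (2,2) g=2 f=4, (3,2) g=1 f=4, (4,1) g=1 f=6]; closed=[(2,1), (3,1)]

step 1: expand (2,1) (f=4, h=3) → closed; open now [(1,1) g=2 f=6, (2,0) g=2 f=6, (2,2) g=2 f=4, (3,2) g=1 f=4, (4,1) g=1 f=6]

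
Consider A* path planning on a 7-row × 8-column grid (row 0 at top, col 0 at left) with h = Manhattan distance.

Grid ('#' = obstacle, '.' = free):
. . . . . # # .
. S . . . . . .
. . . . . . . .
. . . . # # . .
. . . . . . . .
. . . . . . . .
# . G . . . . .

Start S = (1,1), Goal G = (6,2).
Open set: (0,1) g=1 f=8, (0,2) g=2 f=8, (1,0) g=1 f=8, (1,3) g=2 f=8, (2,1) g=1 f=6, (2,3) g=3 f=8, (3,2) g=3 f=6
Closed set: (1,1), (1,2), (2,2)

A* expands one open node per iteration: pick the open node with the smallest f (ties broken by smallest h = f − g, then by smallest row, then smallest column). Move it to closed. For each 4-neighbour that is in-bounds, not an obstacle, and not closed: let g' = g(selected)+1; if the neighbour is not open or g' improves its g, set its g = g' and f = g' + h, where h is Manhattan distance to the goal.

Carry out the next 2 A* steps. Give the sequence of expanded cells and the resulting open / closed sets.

order=[(3,2) → (4,2)]; open=[(0,1) g=1 f=8, (0,2) g=2 f=8, (1,0) g=1 f=8, (1,3) g=2 f=8, (2,1) g=1 f=6, (2,3) g=3 f=8, (3,1) g=4 f=8, (3,3) g=4 f=8, (4,1) g=5 f=8, (4,3) g=5 f=8, (5,2) g=5 f=6]; closed=[(1,1), (1,2), (2,2), (3,2), (4,2)]

step 1: expand (3,2) (f=6, h=3) → closed; open now [(0,1) g=1 f=8, (0,2) g=2 f=8, (1,0) g=1 f=8, (1,3) g=2 f=8, (2,1) g=1 f=6, (2,3) g=3 f=8, (3,1) g=4 f=8, (3,3) g=4 f=8, (4,2) g=4 f=6]
step 2: expand (4,2) (f=6, h=2) → closed; open now [(0,1) g=1 f=8, (0,2) g=2 f=8, (1,0) g=1 f=8, (1,3) g=2 f=8, (2,1) g=1 f=6, (2,3) g=3 f=8, (3,1) g=4 f=8, (3,3) g=4 f=8, (4,1) g=5 f=8, (4,3) g=5 f=8, (5,2) g=5 f=6]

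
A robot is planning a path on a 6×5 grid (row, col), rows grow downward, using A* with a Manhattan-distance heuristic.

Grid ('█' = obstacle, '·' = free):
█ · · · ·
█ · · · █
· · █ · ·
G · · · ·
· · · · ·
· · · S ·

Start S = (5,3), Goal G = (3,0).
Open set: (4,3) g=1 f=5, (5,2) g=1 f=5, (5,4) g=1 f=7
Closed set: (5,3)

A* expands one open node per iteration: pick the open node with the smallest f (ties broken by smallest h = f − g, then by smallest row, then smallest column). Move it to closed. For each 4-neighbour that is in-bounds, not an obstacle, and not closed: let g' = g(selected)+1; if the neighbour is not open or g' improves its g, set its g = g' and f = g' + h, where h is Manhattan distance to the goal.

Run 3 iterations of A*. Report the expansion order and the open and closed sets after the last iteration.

step 1: expand (4,3) (f=5, h=4) → closed; open now [(3,3) g=2 f=5, (4,2) g=2 f=5, (4,4) g=2 f=7, (5,2) g=1 f=5, (5,4) g=1 f=7]
step 2: expand (3,3) (f=5, h=3) → closed; open now [(2,3) g=3 f=7, (3,2) g=3 f=5, (3,4) g=3 f=7, (4,2) g=2 f=5, (4,4) g=2 f=7, (5,2) g=1 f=5, (5,4) g=1 f=7]
step 3: expand (3,2) (f=5, h=2) → closed; open now [(2,3) g=3 f=7, (3,1) g=4 f=5, (3,4) g=3 f=7, (4,2) g=2 f=5, (4,4) g=2 f=7, (5,2) g=1 f=5, (5,4) g=1 f=7]

order=[(4,3) → (3,3) → (3,2)]; open=[(2,3) g=3 f=7, (3,1) g=4 f=5, (3,4) g=3 f=7, (4,2) g=2 f=5, (4,4) g=2 f=7, (5,2) g=1 f=5, (5,4) g=1 f=7]; closed=[(3,2), (3,3), (4,3), (5,3)]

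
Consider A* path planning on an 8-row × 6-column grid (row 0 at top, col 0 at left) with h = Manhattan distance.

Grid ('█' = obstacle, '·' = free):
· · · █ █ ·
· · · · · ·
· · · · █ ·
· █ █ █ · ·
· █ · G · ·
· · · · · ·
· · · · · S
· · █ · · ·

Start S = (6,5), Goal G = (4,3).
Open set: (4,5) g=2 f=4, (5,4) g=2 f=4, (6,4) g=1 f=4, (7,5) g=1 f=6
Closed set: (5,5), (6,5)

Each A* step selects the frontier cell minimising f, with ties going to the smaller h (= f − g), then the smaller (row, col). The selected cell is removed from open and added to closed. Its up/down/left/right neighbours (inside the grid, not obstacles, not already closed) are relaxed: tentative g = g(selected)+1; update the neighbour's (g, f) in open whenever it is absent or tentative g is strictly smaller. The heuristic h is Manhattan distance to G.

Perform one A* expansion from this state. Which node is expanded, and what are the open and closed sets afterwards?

expanded=(4,5); open=[(3,5) g=3 f=6, (4,4) g=3 f=4, (5,4) g=2 f=4, (6,4) g=1 f=4, (7,5) g=1 f=6]; closed=[(4,5), (5,5), (6,5)]

step 1: expand (4,5) (f=4, h=2) → closed; open now [(3,5) g=3 f=6, (4,4) g=3 f=4, (5,4) g=2 f=4, (6,4) g=1 f=4, (7,5) g=1 f=6]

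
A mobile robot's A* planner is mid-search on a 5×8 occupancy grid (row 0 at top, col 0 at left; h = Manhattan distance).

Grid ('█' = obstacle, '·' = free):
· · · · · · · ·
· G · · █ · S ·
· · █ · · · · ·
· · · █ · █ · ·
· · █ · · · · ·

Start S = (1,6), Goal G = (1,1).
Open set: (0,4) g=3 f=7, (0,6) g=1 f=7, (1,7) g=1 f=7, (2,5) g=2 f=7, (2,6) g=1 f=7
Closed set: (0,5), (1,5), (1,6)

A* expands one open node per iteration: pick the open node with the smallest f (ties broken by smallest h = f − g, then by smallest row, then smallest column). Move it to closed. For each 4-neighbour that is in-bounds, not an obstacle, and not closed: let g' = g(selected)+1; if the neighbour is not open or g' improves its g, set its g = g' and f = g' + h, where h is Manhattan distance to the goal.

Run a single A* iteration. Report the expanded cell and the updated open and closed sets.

expanded=(0,4); open=[(0,3) g=4 f=7, (0,6) g=1 f=7, (1,7) g=1 f=7, (2,5) g=2 f=7, (2,6) g=1 f=7]; closed=[(0,4), (0,5), (1,5), (1,6)]

step 1: expand (0,4) (f=7, h=4) → closed; open now [(0,3) g=4 f=7, (0,6) g=1 f=7, (1,7) g=1 f=7, (2,5) g=2 f=7, (2,6) g=1 f=7]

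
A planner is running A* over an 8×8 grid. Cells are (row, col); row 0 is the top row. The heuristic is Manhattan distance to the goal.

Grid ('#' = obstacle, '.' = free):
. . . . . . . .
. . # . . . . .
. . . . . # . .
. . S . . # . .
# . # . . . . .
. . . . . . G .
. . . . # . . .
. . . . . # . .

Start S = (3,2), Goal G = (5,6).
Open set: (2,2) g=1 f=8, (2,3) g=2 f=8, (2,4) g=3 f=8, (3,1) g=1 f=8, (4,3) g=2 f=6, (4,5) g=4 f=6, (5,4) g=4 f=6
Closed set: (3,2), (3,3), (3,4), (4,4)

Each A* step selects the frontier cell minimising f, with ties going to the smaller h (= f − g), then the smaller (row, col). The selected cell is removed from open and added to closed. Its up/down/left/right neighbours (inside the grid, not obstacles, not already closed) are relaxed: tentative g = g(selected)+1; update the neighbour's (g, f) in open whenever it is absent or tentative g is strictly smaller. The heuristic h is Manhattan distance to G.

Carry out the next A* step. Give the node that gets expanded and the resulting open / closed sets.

step 1: expand (4,5) (f=6, h=2) → closed; open now [(2,2) g=1 f=8, (2,3) g=2 f=8, (2,4) g=3 f=8, (3,1) g=1 f=8, (4,3) g=2 f=6, (4,6) g=5 f=6, (5,4) g=4 f=6, (5,5) g=5 f=6]

expanded=(4,5); open=[(2,2) g=1 f=8, (2,3) g=2 f=8, (2,4) g=3 f=8, (3,1) g=1 f=8, (4,3) g=2 f=6, (4,6) g=5 f=6, (5,4) g=4 f=6, (5,5) g=5 f=6]; closed=[(3,2), (3,3), (3,4), (4,4), (4,5)]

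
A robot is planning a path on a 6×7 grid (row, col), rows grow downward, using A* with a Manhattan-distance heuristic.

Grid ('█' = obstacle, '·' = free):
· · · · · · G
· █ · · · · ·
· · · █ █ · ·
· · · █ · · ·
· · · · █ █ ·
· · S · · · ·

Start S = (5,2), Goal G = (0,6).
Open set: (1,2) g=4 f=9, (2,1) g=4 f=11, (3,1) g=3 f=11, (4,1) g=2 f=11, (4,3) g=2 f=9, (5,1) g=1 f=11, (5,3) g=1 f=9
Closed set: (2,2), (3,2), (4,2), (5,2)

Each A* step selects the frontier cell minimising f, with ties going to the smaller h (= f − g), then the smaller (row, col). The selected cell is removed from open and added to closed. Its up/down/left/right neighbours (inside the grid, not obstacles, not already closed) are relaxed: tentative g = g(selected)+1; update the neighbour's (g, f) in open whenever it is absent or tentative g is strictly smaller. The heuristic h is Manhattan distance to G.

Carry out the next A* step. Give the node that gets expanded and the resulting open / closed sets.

expanded=(1,2); open=[(0,2) g=5 f=9, (1,3) g=5 f=9, (2,1) g=4 f=11, (3,1) g=3 f=11, (4,1) g=2 f=11, (4,3) g=2 f=9, (5,1) g=1 f=11, (5,3) g=1 f=9]; closed=[(1,2), (2,2), (3,2), (4,2), (5,2)]

step 1: expand (1,2) (f=9, h=5) → closed; open now [(0,2) g=5 f=9, (1,3) g=5 f=9, (2,1) g=4 f=11, (3,1) g=3 f=11, (4,1) g=2 f=11, (4,3) g=2 f=9, (5,1) g=1 f=11, (5,3) g=1 f=9]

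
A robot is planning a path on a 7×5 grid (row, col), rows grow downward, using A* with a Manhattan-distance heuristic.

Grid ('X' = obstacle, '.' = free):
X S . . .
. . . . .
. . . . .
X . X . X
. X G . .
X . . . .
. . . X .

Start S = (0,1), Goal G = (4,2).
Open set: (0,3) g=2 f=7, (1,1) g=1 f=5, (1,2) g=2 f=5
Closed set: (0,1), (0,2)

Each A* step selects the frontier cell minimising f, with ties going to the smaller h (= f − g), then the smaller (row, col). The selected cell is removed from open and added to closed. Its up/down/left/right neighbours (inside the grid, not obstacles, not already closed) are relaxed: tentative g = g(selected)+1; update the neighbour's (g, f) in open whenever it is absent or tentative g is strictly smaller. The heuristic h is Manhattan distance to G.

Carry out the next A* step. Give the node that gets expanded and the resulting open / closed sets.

step 1: expand (1,2) (f=5, h=3) → closed; open now [(0,3) g=2 f=7, (1,1) g=1 f=5, (1,3) g=3 f=7, (2,2) g=3 f=5]

expanded=(1,2); open=[(0,3) g=2 f=7, (1,1) g=1 f=5, (1,3) g=3 f=7, (2,2) g=3 f=5]; closed=[(0,1), (0,2), (1,2)]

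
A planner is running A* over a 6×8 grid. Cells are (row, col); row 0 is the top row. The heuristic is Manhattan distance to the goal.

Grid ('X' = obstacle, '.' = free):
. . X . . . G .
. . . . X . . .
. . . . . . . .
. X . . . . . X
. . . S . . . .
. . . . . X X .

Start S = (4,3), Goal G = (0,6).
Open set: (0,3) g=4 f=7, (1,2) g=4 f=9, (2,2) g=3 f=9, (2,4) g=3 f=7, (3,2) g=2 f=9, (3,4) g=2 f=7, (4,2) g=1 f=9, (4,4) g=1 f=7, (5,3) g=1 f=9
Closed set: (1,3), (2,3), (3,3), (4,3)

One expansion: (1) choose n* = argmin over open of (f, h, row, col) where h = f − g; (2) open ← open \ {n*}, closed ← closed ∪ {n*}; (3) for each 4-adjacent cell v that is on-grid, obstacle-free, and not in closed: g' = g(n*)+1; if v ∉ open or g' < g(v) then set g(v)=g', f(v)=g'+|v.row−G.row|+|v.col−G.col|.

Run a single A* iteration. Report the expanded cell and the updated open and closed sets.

step 1: expand (0,3) (f=7, h=3) → closed; open now [(0,4) g=5 f=7, (1,2) g=4 f=9, (2,2) g=3 f=9, (2,4) g=3 f=7, (3,2) g=2 f=9, (3,4) g=2 f=7, (4,2) g=1 f=9, (4,4) g=1 f=7, (5,3) g=1 f=9]

expanded=(0,3); open=[(0,4) g=5 f=7, (1,2) g=4 f=9, (2,2) g=3 f=9, (2,4) g=3 f=7, (3,2) g=2 f=9, (3,4) g=2 f=7, (4,2) g=1 f=9, (4,4) g=1 f=7, (5,3) g=1 f=9]; closed=[(0,3), (1,3), (2,3), (3,3), (4,3)]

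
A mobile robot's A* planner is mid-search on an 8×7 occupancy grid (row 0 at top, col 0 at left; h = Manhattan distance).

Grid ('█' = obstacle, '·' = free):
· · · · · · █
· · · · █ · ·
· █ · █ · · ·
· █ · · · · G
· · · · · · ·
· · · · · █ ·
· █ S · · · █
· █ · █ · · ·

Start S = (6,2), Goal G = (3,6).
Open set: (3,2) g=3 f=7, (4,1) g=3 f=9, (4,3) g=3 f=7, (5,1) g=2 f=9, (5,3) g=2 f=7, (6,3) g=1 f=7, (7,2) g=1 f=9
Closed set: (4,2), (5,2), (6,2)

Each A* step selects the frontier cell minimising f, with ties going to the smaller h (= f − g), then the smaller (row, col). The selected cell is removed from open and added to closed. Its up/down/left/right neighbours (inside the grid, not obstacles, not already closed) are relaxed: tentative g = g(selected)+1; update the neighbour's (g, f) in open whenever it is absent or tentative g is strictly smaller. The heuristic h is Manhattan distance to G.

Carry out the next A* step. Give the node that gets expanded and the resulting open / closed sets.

expanded=(3,2); open=[(2,2) g=4 f=9, (3,3) g=4 f=7, (4,1) g=3 f=9, (4,3) g=3 f=7, (5,1) g=2 f=9, (5,3) g=2 f=7, (6,3) g=1 f=7, (7,2) g=1 f=9]; closed=[(3,2), (4,2), (5,2), (6,2)]

step 1: expand (3,2) (f=7, h=4) → closed; open now [(2,2) g=4 f=9, (3,3) g=4 f=7, (4,1) g=3 f=9, (4,3) g=3 f=7, (5,1) g=2 f=9, (5,3) g=2 f=7, (6,3) g=1 f=7, (7,2) g=1 f=9]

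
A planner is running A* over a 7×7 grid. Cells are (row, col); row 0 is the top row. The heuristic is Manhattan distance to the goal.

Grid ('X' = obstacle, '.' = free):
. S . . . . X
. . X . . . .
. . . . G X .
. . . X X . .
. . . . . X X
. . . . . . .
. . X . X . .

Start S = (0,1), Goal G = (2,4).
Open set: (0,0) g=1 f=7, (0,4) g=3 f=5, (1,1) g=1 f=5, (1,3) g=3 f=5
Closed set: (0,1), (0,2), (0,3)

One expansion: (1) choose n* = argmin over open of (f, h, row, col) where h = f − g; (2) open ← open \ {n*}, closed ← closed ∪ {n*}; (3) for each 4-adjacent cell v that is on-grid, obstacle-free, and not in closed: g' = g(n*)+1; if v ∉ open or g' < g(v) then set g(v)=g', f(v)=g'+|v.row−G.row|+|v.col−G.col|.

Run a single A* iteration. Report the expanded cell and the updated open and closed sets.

expanded=(0,4); open=[(0,0) g=1 f=7, (0,5) g=4 f=7, (1,1) g=1 f=5, (1,3) g=3 f=5, (1,4) g=4 f=5]; closed=[(0,1), (0,2), (0,3), (0,4)]

step 1: expand (0,4) (f=5, h=2) → closed; open now [(0,0) g=1 f=7, (0,5) g=4 f=7, (1,1) g=1 f=5, (1,3) g=3 f=5, (1,4) g=4 f=5]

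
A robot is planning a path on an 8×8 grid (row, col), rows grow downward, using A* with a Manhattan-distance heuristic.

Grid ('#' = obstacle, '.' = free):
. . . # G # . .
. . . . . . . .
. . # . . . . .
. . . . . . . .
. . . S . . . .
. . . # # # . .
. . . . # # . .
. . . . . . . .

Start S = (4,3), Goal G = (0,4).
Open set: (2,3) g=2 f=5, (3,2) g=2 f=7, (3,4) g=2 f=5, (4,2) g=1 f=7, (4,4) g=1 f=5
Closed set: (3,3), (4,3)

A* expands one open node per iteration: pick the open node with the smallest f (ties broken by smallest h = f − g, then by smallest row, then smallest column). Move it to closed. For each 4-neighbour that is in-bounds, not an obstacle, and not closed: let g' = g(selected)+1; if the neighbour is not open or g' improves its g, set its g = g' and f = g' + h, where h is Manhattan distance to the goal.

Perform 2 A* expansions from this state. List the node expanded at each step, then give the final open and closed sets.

order=[(2,3) → (1,3)]; open=[(1,2) g=4 f=7, (1,4) g=4 f=5, (2,4) g=3 f=5, (3,2) g=2 f=7, (3,4) g=2 f=5, (4,2) g=1 f=7, (4,4) g=1 f=5]; closed=[(1,3), (2,3), (3,3), (4,3)]

step 1: expand (2,3) (f=5, h=3) → closed; open now [(1,3) g=3 f=5, (2,4) g=3 f=5, (3,2) g=2 f=7, (3,4) g=2 f=5, (4,2) g=1 f=7, (4,4) g=1 f=5]
step 2: expand (1,3) (f=5, h=2) → closed; open now [(1,2) g=4 f=7, (1,4) g=4 f=5, (2,4) g=3 f=5, (3,2) g=2 f=7, (3,4) g=2 f=5, (4,2) g=1 f=7, (4,4) g=1 f=5]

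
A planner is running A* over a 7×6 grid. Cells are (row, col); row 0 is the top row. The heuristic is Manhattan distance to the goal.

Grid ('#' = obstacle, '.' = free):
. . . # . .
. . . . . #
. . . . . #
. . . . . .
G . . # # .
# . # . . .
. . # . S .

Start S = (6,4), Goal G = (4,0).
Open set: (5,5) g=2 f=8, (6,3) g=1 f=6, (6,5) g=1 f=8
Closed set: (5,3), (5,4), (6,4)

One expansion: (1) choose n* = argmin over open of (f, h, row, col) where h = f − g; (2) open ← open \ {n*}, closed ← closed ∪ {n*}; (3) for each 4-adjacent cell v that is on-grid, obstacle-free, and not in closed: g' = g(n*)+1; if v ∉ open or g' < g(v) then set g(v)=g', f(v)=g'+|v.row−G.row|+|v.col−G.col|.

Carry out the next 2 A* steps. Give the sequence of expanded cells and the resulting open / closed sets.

order=[(6,3) → (5,5)]; open=[(4,5) g=3 f=8, (6,5) g=1 f=8]; closed=[(5,3), (5,4), (5,5), (6,3), (6,4)]

step 1: expand (6,3) (f=6, h=5) → closed; open now [(5,5) g=2 f=8, (6,5) g=1 f=8]
step 2: expand (5,5) (f=8, h=6) → closed; open now [(4,5) g=3 f=8, (6,5) g=1 f=8]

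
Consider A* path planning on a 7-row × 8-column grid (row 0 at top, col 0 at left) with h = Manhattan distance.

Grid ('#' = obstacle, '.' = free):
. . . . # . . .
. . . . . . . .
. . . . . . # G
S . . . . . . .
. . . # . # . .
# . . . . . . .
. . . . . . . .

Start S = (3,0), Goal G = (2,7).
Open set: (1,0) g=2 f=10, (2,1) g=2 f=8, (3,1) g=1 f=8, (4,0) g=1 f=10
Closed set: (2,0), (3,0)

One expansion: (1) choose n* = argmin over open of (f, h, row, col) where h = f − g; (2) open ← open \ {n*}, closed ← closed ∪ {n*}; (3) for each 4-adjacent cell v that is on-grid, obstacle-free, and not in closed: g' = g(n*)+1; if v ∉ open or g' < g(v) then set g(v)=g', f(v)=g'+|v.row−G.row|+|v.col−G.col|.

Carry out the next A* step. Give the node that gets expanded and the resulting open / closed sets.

expanded=(2,1); open=[(1,0) g=2 f=10, (1,1) g=3 f=10, (2,2) g=3 f=8, (3,1) g=1 f=8, (4,0) g=1 f=10]; closed=[(2,0), (2,1), (3,0)]

step 1: expand (2,1) (f=8, h=6) → closed; open now [(1,0) g=2 f=10, (1,1) g=3 f=10, (2,2) g=3 f=8, (3,1) g=1 f=8, (4,0) g=1 f=10]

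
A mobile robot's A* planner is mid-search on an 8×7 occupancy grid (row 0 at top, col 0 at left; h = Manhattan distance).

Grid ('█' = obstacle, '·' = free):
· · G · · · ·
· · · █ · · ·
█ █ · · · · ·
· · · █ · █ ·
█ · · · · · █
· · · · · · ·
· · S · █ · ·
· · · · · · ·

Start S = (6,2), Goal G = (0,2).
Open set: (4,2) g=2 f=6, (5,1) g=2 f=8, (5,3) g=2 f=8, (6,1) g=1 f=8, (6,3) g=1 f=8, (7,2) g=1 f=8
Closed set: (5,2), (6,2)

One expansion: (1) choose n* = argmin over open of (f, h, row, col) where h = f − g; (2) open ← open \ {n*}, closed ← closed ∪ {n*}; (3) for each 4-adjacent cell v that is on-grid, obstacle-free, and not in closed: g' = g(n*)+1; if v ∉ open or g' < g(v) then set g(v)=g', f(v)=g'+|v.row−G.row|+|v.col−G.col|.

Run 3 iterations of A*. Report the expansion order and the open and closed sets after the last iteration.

step 1: expand (4,2) (f=6, h=4) → closed; open now [(3,2) g=3 f=6, (4,1) g=3 f=8, (4,3) g=3 f=8, (5,1) g=2 f=8, (5,3) g=2 f=8, (6,1) g=1 f=8, (6,3) g=1 f=8, (7,2) g=1 f=8]
step 2: expand (3,2) (f=6, h=3) → closed; open now [(2,2) g=4 f=6, (3,1) g=4 f=8, (4,1) g=3 f=8, (4,3) g=3 f=8, (5,1) g=2 f=8, (5,3) g=2 f=8, (6,1) g=1 f=8, (6,3) g=1 f=8, (7,2) g=1 f=8]
step 3: expand (2,2) (f=6, h=2) → closed; open now [(1,2) g=5 f=6, (2,3) g=5 f=8, (3,1) g=4 f=8, (4,1) g=3 f=8, (4,3) g=3 f=8, (5,1) g=2 f=8, (5,3) g=2 f=8, (6,1) g=1 f=8, (6,3) g=1 f=8, (7,2) g=1 f=8]

order=[(4,2) → (3,2) → (2,2)]; open=[(1,2) g=5 f=6, (2,3) g=5 f=8, (3,1) g=4 f=8, (4,1) g=3 f=8, (4,3) g=3 f=8, (5,1) g=2 f=8, (5,3) g=2 f=8, (6,1) g=1 f=8, (6,3) g=1 f=8, (7,2) g=1 f=8]; closed=[(2,2), (3,2), (4,2), (5,2), (6,2)]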